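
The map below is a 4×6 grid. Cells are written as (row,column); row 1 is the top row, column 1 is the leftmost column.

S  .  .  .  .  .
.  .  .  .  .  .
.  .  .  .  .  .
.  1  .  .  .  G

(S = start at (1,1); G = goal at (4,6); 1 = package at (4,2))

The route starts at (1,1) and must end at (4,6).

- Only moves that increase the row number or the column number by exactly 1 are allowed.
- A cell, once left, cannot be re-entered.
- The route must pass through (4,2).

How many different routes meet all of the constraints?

4

A right/down-only route from (1,1) to (4,6) makes exactly 3 down-moves and 5 right-moves in some order.
With no other constraints that would be C(8,3) = 56 routes.
Split at (4,2) and multiply the segment counts: (1,1)→(4,2): 4; (4,2)→(4,6): 1; product = 4.
That gives 4 routes.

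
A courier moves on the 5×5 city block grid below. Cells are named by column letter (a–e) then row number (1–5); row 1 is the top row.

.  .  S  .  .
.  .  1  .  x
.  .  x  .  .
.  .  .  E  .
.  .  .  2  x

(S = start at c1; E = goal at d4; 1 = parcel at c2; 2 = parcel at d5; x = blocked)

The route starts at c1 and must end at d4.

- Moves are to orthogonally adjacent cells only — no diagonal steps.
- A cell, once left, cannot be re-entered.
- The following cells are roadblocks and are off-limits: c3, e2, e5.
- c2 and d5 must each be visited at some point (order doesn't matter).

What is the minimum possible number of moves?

8

Any route passes through c2 and d5 in some order between c1 and d4. Summing Manhattan distances along each leg and taking the cheapest ordering (c1 → c2 → d5 → d4) gives a lower bound of 1 + 4 + 1 = 6 moves.
The shortest route satisfying every rule uses 8 moves: c1 → c2 → b2 → b3 → b4 → b5 → c5 → d5 → d4.
The no-revisit rule (legs can't share cells) pushes the minimum above the 6-move bound; an exhaustive check rules out every length from 6 to 7, leaving 8 as the minimum.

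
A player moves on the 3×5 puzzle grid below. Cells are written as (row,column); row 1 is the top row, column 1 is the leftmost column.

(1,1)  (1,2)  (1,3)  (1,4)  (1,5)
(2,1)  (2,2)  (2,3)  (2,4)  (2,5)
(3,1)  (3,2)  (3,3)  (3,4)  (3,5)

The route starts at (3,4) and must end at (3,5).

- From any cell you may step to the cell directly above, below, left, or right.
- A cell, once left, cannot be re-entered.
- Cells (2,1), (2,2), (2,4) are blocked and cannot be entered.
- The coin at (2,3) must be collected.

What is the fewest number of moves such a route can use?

7

Any route passes through (2,3) somewhere between (3,4) and (3,5). Summing Manhattan distances along the two legs ((3,4) → (2,3) → (3,5)) gives a lower bound of 2 + 3 = 5 moves.
The shortest route satisfying every rule uses 7 moves: (3,4) → (3,3) → (2,3) → (1,3) → (1,4) → (1,5) → (2,5) → (3,5).
The no-revisit rule (legs can't share cells) pushes the minimum above the 5-move bound; an exhaustive check rules out every length from 5 to 6, leaving 7 as the minimum.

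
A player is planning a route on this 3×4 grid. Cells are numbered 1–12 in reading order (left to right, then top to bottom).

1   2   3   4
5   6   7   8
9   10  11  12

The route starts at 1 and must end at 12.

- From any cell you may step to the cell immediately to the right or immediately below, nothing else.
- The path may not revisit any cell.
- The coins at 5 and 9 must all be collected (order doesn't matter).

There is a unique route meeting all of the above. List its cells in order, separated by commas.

1, 5, 9, 10, 11, 12

Moves only go right or down, so the column and row indices never decrease.
Route from 1: 2× down (reaching 9), 3× right (reaching 12) — 5 moves in all.
Check: all required cells visited.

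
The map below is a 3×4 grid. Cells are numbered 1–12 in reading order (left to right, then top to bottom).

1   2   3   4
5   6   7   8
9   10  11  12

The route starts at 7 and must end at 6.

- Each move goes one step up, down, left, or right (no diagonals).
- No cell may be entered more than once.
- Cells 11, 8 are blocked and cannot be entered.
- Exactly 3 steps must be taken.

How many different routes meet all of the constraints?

1

Need simple routes of exactly 3 moves from 7 to 6 (Manhattan distance 1, so 1 moves are spent on a detour and 1 undoing it).
Enumerating: 7 3 2 6.
That gives 1 route.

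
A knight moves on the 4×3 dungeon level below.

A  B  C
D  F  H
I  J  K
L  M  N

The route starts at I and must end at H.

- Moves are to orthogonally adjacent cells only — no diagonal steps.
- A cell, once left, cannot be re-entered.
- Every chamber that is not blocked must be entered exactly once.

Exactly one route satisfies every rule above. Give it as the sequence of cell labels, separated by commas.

Need to visit all 12 open cells exactly once, starting at I and ending at H.
Route from I: down 1 to L, right 2 to N, up 1 to K, left 1 to J, up 1 to F, left 1 to D, up 1 to A, right 2 to C, down 1 to H — 11 moves in all.
Check: all 12 open cells covered.

I, L, M, N, K, J, F, D, A, B, C, H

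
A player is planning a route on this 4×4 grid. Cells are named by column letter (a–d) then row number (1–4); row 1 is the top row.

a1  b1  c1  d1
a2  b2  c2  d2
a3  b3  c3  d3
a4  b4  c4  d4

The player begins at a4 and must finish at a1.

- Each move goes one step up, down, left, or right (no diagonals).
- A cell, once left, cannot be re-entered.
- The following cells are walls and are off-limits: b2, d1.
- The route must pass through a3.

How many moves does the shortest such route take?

3

Any route passes through a3 somewhere between a4 and a1. Summing Manhattan distances along the two legs (a4 → a3 → a1) gives a lower bound of 1 + 2 = 3 moves.
A route of 3 moves achieves this: a4 → a3 → a2 → a1.
Since 3 matches the lower bound, it is optimal.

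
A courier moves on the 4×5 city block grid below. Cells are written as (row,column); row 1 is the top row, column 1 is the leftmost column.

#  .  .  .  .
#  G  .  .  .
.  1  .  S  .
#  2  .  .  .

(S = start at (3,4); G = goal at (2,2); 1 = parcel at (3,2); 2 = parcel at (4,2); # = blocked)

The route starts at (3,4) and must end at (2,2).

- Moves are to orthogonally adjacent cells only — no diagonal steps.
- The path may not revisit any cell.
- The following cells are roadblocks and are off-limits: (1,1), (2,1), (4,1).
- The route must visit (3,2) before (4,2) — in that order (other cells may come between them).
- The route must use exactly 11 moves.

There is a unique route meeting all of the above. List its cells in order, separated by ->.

The waypoints must appear in the order (3,2), (4,2), with no cell reused.
Route from (3,4): left 2 to (3,2), down 1 to (4,2), right 3 to (4,5), up 2 to (2,5), left 3 to (2,2) — 11 moves in all.
Check: order respected (1 at step 2, 2 at step 3); 11 moves as required.

(3,4) -> (3,3) -> (3,2) -> (4,2) -> (4,3) -> (4,4) -> (4,5) -> (3,5) -> (2,5) -> (2,4) -> (2,3) -> (2,2)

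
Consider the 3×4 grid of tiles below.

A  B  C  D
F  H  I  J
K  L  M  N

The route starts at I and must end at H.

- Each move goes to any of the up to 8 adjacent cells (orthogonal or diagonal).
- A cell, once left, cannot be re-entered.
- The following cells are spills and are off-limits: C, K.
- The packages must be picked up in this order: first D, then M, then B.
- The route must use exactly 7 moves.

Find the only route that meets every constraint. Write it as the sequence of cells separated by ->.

I -> D -> J -> M -> L -> F -> B -> H

The waypoints must appear in the order D, M, B, with no cell reused.
Route from I: up-right 1 to D, down 1 to J, down-left 1 to M, left 1 to L, up-left 1 to F, up-right 1 to B, down 1 to H — 7 moves in all.
Check: order respected (D at step 1, M at step 3, B at step 6); 7 moves as required.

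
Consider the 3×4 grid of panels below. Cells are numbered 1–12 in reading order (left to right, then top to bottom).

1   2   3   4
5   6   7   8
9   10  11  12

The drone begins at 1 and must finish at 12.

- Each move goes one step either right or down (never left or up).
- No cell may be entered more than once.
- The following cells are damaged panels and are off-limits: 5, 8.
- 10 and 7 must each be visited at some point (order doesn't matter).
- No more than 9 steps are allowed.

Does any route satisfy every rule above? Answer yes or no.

no

10 is below but to the left of 7: going 7 → 10 would need a leftward move and 10 → 7 an upward move, so no right/down-only route can visit both required cells.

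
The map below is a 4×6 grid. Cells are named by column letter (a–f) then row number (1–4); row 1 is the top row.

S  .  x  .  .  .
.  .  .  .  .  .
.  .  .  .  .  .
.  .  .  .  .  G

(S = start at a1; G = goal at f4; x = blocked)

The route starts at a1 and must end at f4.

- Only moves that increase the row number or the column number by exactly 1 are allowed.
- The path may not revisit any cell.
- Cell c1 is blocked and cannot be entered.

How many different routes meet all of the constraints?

36

A right/down-only route from a1 to f4 makes exactly 3 down-moves and 5 right-moves in some order.
With no other constraints that would be C(8,3) = 56 routes.
Subtract routes through each blocked cell (inclusion–exclusion for overlaps): − through c1: 20 → 36.
That gives 36 routes.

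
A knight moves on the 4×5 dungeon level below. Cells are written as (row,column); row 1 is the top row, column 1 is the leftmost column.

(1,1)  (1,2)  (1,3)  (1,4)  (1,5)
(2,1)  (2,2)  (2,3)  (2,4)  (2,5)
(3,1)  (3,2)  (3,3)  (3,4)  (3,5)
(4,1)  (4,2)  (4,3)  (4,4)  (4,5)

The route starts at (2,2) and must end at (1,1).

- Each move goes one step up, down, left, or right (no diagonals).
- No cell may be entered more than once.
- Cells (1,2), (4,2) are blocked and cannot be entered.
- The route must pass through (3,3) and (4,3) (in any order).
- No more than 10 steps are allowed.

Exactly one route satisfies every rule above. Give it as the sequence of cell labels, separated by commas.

(2,2), (2,3), (2,4), (3,4), (4,4), (4,3), (3,3), (3,2), (3,1), (2,1), (1,1)

The budget equals the shortest possible length, so every move has to be on a shortest route through the required cells.
Route from (2,2): 2× right (reaching (2,4)), 2× down (reaching (4,4)), left to (4,3), up to (3,3), 2× left (reaching (3,1)), 2× up (reaching (1,1)) — 10 moves in all.
Check: all required cells visited; 10 ≤ 10 moves.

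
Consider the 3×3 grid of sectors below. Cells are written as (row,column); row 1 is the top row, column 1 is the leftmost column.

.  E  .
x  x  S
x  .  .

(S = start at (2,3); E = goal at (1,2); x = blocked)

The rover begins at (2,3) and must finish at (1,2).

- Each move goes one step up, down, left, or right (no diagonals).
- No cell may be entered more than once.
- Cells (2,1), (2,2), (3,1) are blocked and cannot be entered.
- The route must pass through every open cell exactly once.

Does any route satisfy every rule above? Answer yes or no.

no

Cell (1,1) has only one open neighbour but is neither the start nor the goal, so a Hamiltonian route would have to both enter and leave it through the same neighbour — impossible without revisiting.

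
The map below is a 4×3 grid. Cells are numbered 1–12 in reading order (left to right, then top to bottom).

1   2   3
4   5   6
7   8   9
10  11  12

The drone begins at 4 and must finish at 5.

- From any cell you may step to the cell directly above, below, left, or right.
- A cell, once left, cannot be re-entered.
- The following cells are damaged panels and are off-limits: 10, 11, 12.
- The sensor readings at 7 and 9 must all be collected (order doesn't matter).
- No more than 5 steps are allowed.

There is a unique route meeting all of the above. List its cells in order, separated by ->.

4 -> 7 -> 8 -> 9 -> 6 -> 5

The 5-move cap with required stops at 7, 9 leaves no slack for detours.
Route from 4: down to 7, 2× right (reaching 9), up to 6, left to 5 — 5 moves in all.
Check: all required cells visited; 5 ≤ 5 moves.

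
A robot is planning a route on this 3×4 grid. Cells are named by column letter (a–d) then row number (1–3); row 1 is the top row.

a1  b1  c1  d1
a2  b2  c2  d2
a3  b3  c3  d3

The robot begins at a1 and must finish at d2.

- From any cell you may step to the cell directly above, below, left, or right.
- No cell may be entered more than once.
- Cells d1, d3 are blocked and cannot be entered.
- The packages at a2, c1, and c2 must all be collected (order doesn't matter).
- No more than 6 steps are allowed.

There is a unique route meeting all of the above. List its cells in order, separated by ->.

a1 -> a2 -> b2 -> b1 -> c1 -> c2 -> d2

Any route must reach a2, c1, and c2 and still end at d2 within 6 moves, so the order of the required stops is forced.
Route from a1: down 1 to a2, right 1 to b2, up 1 to b1, right 1 to c1, down 1 to c2, right 1 to d2 — 6 moves in all.
Check: all required cells visited; 6 ≤ 6 moves.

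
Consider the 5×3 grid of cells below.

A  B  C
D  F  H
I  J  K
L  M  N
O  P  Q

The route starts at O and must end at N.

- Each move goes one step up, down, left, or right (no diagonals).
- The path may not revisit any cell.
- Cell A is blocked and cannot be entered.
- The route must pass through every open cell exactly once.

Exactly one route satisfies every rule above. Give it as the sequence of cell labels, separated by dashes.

Need to visit all 14 open cells exactly once, starting at O and ending at N.
Cell D has only two open neighbours (I and F), so the path must pass straight through it: one of those is the cell it's entered from and the other is where it exits.
Route from O: up 3 to D, right 1 to F, up 1 to B, right 1 to C, down 2 to K, left 1 to J, down 2 to P, right 1 to Q, up 1 to N — 13 moves in all.
Check: all 14 open cells covered.

O - L - I - D - F - B - C - H - K - J - M - P - Q - N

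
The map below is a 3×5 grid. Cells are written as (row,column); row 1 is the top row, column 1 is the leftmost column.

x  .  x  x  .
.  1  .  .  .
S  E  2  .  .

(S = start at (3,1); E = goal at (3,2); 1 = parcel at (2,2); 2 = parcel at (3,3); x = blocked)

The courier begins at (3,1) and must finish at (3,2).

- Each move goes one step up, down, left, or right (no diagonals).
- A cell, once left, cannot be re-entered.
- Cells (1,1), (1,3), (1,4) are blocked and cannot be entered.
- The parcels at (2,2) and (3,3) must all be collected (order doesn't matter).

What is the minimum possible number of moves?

5

Any route passes through (2,2) and (3,3) in some order between (3,1) and (3,2). Summing Manhattan distances along each leg and taking the cheapest ordering ((3,1) → (2,2) → (3,3) → (3,2)) gives a lower bound of 2 + 2 + 1 = 5 moves.
A route of 5 moves achieves this: (3,1) → (2,1) → (2,2) → (2,3) → (3,3) → (3,2).
Since 5 matches the lower bound, it is optimal.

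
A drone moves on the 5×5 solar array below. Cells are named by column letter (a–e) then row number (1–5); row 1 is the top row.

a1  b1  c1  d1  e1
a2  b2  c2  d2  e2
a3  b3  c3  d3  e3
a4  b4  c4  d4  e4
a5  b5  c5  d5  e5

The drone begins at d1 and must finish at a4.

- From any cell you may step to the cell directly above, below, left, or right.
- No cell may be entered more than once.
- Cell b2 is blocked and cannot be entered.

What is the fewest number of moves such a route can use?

The Manhattan distance from d1 to a4 is |1−4| + |4−1| = 6, so at least 6 moves are needed.
A route of 6 moves achieves this: d1 → d2 → d3 → d4 → c4 → b4 → a4.
Since 6 matches the lower bound, it is optimal.

6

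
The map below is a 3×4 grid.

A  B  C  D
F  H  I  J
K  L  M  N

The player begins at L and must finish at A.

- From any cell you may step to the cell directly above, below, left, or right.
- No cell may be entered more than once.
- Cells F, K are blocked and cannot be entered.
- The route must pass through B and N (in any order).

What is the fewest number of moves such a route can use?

Any route passes through B and N in some order between L and A. Summing Manhattan distances along each leg and taking the cheapest ordering (L → N → B → A) gives a lower bound of 2 + 4 + 1 = 7 moves.
A route of 7 moves achieves this: L → M → N → J → D → C → B → A.
Since 7 matches the lower bound, it is optimal.

7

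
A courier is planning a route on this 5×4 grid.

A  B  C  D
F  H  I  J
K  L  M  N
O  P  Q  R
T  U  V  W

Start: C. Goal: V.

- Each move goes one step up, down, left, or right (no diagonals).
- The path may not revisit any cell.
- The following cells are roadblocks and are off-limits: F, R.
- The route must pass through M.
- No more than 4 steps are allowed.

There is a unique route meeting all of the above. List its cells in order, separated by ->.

Any route must reach M and still end at V within 4 moves, so the order of the required stops is forced.
Route from C: 4× down (reaching V) — 4 moves in all.
Check: all required cells visited; 4 ≤ 4 moves.

C -> I -> M -> Q -> V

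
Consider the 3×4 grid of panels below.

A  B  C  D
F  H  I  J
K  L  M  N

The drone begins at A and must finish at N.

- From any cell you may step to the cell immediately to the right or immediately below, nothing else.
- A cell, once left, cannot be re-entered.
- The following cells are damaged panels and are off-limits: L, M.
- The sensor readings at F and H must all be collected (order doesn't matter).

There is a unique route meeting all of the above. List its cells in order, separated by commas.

A, F, H, I, J, N

Moves only go right or down, so the column and row indices never decrease.
Route from A: down 1 to F, right 3 to J, down 1 to N — 5 moves in all.
Check: all required cells visited.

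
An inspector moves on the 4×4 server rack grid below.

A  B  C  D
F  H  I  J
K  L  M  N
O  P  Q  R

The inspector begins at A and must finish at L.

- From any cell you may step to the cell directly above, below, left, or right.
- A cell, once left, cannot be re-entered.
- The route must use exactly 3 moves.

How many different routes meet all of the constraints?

Need simple routes of exactly 3 moves from A to L (Manhattan distance 3, so 0 moves are spent on a detour and 0 undoing it).
Enumerating: A F K L | A F H L | A B H L.
That gives 3 routes.

3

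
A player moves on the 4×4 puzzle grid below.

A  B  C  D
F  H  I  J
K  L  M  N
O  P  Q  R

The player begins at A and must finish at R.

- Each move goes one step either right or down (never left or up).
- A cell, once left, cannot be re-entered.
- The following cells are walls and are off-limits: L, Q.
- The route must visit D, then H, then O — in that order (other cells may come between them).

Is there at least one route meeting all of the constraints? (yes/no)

H lies to the left of D, so going from D to H would need a leftward move — but moves only go right/down, so D cannot be visited before H.

no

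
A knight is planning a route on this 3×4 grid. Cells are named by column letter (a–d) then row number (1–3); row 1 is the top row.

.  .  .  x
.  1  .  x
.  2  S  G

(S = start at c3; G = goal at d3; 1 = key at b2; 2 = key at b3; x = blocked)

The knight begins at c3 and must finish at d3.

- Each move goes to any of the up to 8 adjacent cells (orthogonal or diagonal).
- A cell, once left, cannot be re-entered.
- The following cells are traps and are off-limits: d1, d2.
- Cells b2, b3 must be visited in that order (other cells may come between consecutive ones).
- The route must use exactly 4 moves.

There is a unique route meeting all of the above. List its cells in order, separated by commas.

The waypoints must appear in the order b2, b3, with no cell reused.
Route from c3: up-left to b2, down to b3, up-right to c2, down-right to d3 — 4 moves in all.
Check: order respected (1 at step 1, 2 at step 2); 4 moves as required.

c3, b2, b3, c2, d3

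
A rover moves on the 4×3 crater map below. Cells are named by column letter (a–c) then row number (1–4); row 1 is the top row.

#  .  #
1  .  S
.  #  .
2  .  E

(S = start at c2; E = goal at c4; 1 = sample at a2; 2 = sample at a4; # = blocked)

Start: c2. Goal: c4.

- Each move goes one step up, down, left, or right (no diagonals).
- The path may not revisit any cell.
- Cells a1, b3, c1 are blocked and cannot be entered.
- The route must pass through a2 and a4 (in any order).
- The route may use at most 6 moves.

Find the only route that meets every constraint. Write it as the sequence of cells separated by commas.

c2, b2, a2, a3, a4, b4, c4

Any route must reach a2 and a4 and still end at c4 within 6 moves, so the order of the required stops is forced.
Route from c2: 2× left (reaching a2), 2× down (reaching a4), 2× right (reaching c4) — 6 moves in all.
Check: all required cells visited; 6 ≤ 6 moves.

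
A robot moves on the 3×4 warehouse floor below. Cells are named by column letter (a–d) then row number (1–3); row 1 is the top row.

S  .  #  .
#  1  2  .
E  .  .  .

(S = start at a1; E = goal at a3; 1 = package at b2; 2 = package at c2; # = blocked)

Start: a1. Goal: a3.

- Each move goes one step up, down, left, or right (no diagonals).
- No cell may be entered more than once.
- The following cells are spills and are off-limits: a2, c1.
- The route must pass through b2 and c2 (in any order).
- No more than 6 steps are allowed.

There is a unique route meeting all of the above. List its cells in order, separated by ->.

The budget equals the shortest possible length, so every move has to be on a shortest route through the required cells.
Route from a1: right to b1, down to b2, right to c2, down to c3, 2× left (reaching a3) — 6 moves in all.
Check: all required cells visited; 6 ≤ 6 moves.

a1 -> b1 -> b2 -> c2 -> c3 -> b3 -> a3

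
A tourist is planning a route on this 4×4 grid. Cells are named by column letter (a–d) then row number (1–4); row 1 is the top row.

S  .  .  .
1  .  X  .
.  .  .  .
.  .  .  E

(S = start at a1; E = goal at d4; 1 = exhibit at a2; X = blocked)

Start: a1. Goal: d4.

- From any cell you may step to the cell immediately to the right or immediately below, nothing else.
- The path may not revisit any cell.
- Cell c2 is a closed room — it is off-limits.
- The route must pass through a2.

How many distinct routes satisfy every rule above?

7

A right/down-only route from a1 to d4 makes exactly 3 down-moves and 3 right-moves in some order.
With no other constraints that would be C(6,3) = 20 routes.
Split at a2 and multiply the segment counts (each segment already excludes blocked cells): a1→a2: 1; a2→d4: 7; product = 7.
That gives 7 routes.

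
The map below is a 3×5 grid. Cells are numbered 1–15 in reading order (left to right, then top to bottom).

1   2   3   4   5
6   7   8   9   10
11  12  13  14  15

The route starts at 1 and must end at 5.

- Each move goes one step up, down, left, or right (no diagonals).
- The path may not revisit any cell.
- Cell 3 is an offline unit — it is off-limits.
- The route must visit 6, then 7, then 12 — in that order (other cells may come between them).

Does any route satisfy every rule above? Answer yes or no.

yes

One route that works: 1 → 6 → 7 → 12 → 13 → 8 → 9 → 4 → 5.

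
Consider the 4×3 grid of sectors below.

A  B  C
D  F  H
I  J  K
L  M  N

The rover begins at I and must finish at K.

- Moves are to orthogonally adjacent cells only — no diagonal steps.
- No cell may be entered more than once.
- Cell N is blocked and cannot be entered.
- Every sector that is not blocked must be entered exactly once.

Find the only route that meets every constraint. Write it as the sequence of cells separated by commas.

I, L, M, J, F, D, A, B, C, H, K

Need to visit all 11 open cells exactly once, starting at I and ending at K.
Cell A has only two open neighbours (D and B), so the path must pass straight through it: one of those is the cell it's entered from and the other is where it exits.
Route from I: down to L, right to M, 2× up (reaching F), left to D, up to A, 2× right (reaching C), 2× down (reaching K) — 10 moves in all.
Check: all 11 open cells covered.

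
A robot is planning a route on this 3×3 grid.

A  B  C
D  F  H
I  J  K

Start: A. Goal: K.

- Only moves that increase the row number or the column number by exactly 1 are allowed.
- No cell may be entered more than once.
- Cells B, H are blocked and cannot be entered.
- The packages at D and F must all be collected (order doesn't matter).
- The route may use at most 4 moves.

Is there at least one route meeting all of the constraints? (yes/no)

One route that works: A → D → F → J → K.

yes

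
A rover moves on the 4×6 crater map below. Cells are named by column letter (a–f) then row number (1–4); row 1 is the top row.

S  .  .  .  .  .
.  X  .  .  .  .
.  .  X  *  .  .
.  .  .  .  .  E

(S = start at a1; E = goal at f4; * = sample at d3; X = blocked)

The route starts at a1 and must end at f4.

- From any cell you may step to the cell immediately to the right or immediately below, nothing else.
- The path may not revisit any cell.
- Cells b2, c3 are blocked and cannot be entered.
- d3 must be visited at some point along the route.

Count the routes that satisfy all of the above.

6

A right/down-only route from a1 to f4 makes exactly 3 down-moves and 5 right-moves in some order.
With no other constraints that would be C(8,3) = 56 routes.
Split at d3 and multiply the segment counts (each segment already excludes blocked cells): a1→d3: 2; d3→f4: 3; product = 6.
That gives 6 routes.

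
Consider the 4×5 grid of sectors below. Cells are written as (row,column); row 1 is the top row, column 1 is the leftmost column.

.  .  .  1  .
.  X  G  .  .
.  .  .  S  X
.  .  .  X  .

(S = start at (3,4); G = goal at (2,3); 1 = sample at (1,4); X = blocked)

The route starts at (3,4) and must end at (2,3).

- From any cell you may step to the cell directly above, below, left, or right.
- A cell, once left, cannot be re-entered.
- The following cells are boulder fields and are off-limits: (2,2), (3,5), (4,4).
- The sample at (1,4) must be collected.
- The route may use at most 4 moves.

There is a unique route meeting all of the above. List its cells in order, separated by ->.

(3,4) -> (2,4) -> (1,4) -> (1,3) -> (2,3)

Any route must reach (1,4) and still end at (2,3) within 4 moves, so the order of the required stops is forced.
Route from (3,4): up 2 to (1,4), left 1 to (1,3), down 1 to (2,3) — 4 moves in all.
Check: all required cells visited; 4 ≤ 4 moves.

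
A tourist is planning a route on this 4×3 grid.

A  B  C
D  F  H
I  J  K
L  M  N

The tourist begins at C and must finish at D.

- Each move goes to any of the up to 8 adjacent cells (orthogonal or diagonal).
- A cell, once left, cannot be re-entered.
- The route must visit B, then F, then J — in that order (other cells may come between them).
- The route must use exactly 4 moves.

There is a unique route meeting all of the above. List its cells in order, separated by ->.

The waypoints must appear in the order B, F, J, with no cell reused.
Route from C: left to B, 2× down (reaching J), up-left to D — 4 moves in all.
Check: order respected (B at step 1, F at step 2, J at step 3); 4 moves as required.

C -> B -> F -> J -> D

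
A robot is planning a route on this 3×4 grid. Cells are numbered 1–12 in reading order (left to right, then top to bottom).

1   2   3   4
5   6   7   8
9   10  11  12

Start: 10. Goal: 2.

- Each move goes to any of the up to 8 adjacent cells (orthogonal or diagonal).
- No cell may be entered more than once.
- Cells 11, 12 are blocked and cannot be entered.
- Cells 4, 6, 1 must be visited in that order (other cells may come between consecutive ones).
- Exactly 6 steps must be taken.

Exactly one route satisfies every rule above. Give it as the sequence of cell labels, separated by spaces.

10 7 4 3 6 1 2

The waypoints must appear in the order 4, 6, 1, with no cell reused.
Route from 10: 2× up-right (reaching 4), left to 3, down-left to 6, up-left to 1, right to 2 — 6 moves in all.
Check: order respected (4 at step 2, 6 at step 4, 1 at step 5); 6 moves as required.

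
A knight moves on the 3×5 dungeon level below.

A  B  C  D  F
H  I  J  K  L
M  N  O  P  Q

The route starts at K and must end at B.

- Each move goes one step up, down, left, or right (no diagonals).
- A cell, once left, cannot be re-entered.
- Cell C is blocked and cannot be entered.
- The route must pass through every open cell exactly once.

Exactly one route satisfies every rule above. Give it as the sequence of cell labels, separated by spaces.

K D F L Q P O J I N M H A B

Need to visit all 14 open cells exactly once, starting at K and ending at B.
Cell M has only two open neighbours (H and N), so the path must pass straight through it: one of those is the cell it's entered from and the other is where it exits.
Route from K: up 1 to D, right 1 to F, down 2 to Q, left 2 to O, up 1 to J, left 1 to I, down 1 to N, left 1 to M, up 2 to A, right 1 to B — 13 moves in all.
Check: all 14 open cells covered.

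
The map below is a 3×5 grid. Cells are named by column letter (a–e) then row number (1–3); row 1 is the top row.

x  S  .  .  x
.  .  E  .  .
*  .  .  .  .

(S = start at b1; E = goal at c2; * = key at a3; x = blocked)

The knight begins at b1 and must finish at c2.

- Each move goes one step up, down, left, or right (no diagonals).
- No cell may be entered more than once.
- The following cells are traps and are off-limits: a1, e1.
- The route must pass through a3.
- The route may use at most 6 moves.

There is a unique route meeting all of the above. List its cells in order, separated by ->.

Any route must reach a3 and still end at c2 within 6 moves, so the order of the required stops is forced.
Route from b1: down 1 to b2, left 1 to a2, down 1 to a3, right 2 to c3, up 1 to c2 — 6 moves in all.
Check: all required cells visited; 6 ≤ 6 moves.

b1 -> b2 -> a2 -> a3 -> b3 -> c3 -> c2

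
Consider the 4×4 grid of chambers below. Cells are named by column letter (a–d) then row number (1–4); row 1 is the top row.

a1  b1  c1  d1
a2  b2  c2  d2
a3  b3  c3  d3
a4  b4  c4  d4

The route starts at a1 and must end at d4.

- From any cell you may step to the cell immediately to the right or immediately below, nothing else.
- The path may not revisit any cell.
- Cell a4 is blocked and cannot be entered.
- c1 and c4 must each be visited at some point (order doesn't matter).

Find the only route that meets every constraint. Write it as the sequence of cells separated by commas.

a1, b1, c1, c2, c3, c4, d4

Moves only go right or down, so the column and row indices never decrease.
Route from a1: 2× right (reaching c1), 3× down (reaching c4), right to d4 — 6 moves in all.
Check: all required cells visited.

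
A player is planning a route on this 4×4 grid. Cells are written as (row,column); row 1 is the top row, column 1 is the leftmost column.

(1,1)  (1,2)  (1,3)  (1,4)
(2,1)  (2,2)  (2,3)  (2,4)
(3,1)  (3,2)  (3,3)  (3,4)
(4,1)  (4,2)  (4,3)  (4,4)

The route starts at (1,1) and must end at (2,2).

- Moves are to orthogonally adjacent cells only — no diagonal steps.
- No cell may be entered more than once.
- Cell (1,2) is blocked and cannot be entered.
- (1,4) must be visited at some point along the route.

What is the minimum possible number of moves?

10

Any route passes through (1,4) somewhere between (1,1) and (2,2). Summing Manhattan distances along the two legs ((1,1) → (1,4) → (2,2)) gives a lower bound of 3 + 3 = 6 moves.
That bound ignores the blocked cells. Measuring each leg by the fewest moves that actually steer around them ((1,1)→(1,4): 5; (1,4)→(2,2): 3) raises the lower bound to 8.
The shortest route satisfying every rule uses 10 moves: (1,1) → (2,1) → (3,1) → (3,2) → (3,3) → (3,4) → (2,4) → (1,4) → (1,3) → (2,3) → (2,2).
The no-revisit rule (legs can't share cells) pushes the minimum above the 8-move bound; an exhaustive check rules out every length from 8 to 9, leaving 10 as the minimum.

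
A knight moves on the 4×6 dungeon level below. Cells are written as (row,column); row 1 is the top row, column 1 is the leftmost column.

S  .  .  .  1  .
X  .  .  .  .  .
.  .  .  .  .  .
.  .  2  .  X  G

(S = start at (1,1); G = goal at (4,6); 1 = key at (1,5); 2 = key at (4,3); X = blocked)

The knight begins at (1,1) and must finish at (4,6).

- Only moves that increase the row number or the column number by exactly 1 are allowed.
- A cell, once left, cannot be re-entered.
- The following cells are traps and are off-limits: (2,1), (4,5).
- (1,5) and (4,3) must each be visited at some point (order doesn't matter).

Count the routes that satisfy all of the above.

0

A right/down-only route from (1,1) to (4,6) makes exactly 3 down-moves and 5 right-moves in some order.
With no other constraints that would be C(8,3) = 56 routes.
(4,3) is below but to the left of (1,5): going (1,5) → (4,3) would need a leftward move and (4,3) → (1,5) an upward move, so no right/down-only route can visit both required cells.
No route satisfies every constraint, so the count is 0.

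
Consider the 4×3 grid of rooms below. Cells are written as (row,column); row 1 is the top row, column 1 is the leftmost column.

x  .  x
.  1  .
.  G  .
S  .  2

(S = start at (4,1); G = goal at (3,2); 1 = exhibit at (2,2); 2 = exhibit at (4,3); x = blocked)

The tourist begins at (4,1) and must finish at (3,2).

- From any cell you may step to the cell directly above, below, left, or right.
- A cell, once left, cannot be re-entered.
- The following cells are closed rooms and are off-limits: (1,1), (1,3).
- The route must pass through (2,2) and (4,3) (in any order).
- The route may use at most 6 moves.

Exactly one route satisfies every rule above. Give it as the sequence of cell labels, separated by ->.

(4,1) -> (4,2) -> (4,3) -> (3,3) -> (2,3) -> (2,2) -> (3,2)

Any route must reach (2,2) and (4,3) and still end at (3,2) within 6 moves, so the order of the required stops is forced.
Route from (4,1): 2× right (reaching (4,3)), 2× up (reaching (2,3)), left to (2,2), down to (3,2) — 6 moves in all.
Check: all required cells visited; 6 ≤ 6 moves.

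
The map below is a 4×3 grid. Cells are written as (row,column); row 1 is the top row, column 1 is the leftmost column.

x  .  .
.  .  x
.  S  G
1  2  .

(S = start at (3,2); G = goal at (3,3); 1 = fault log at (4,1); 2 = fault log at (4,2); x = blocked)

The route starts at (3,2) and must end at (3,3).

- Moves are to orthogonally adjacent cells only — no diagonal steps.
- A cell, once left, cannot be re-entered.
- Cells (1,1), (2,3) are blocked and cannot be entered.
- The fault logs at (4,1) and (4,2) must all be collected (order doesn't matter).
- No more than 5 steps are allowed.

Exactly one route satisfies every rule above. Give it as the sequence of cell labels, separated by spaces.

Any route must reach (4,1) and (4,2) and still end at (3,3) within 5 moves, so the order of the required stops is forced.
Route from (3,2): left to (3,1), down to (4,1), 2× right (reaching (4,3)), up to (3,3) — 5 moves in all.
Check: all required cells visited; 5 ≤ 5 moves.

(3,2) (3,1) (4,1) (4,2) (4,3) (3,3)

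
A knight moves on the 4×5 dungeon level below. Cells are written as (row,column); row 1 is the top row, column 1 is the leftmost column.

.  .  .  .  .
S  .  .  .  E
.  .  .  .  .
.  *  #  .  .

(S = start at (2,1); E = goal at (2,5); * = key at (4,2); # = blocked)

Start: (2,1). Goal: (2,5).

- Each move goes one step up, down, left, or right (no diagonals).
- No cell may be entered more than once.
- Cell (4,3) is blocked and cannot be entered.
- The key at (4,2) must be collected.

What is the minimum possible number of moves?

8

Any route passes through (4,2) somewhere between (2,1) and (2,5). Summing Manhattan distances along the two legs ((2,1) → (4,2) → (2,5)) gives a lower bound of 3 + 5 = 8 moves.
A route of 8 moves achieves this: (2,1) → (3,1) → (4,1) → (4,2) → (3,2) → (2,2) → (2,3) → (2,4) → (2,5).
Since 8 matches the lower bound, it is optimal.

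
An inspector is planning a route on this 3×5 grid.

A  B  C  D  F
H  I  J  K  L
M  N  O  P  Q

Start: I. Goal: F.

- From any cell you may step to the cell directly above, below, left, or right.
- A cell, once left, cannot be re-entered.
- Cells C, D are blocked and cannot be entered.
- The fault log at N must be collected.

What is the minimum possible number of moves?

Any route passes through N somewhere between I and F. Summing Manhattan distances along the two legs (I → N → F) gives a lower bound of 1 + 5 = 6 moves.
A route of 6 moves achieves this: I → N → O → J → K → L → F.
Since 6 matches the lower bound, it is optimal.

6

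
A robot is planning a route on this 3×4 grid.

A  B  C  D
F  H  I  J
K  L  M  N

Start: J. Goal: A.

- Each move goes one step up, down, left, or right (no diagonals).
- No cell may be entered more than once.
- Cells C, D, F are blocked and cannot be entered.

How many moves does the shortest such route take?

The Manhattan distance from J to A is |2−1| + |4−1| = 4, so at least 4 moves are needed.
A route of 4 moves achieves this: J → I → H → B → A.
Since 4 matches the lower bound, it is optimal.

4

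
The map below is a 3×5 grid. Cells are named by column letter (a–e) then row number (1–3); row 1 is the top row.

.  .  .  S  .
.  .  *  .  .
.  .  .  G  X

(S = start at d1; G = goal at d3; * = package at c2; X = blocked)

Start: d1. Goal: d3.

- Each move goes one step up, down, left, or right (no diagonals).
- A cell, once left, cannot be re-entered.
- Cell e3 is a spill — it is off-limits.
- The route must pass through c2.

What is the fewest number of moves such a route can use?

Any route passes through c2 somewhere between d1 and d3. Summing Manhattan distances along the two legs (d1 → c2 → d3) gives a lower bound of 2 + 2 = 4 moves.
A route of 4 moves achieves this: d1 → d2 → c2 → c3 → d3.
Since 4 matches the lower bound, it is optimal.

4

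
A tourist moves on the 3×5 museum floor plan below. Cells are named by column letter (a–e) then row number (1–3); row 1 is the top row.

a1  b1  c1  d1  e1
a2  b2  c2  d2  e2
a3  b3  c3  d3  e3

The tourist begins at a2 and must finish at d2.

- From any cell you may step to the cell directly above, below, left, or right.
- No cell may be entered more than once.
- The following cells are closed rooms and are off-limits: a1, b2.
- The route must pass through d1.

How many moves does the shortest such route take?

Any route passes through d1 somewhere between a2 and d2. Summing Manhattan distances along the two legs (a2 → d1 → d2) gives a lower bound of 4 + 1 = 5 moves.
That bound ignores the blocked cells. Measuring each leg by the fewest moves that actually steer around them (a2→d1: 6; d1→d2: 1) raises the lower bound to 7.
A route of 7 moves exists: a2 → a3 → b3 → c3 → c2 → c1 → d1 → d2.
Since 7 matches that lower bound, it is optimal.

7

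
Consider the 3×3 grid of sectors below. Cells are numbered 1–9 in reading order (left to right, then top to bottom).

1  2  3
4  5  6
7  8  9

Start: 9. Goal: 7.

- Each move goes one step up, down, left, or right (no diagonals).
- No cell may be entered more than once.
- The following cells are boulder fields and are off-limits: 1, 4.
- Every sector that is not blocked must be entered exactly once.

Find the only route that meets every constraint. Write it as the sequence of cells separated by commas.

9, 6, 3, 2, 5, 8, 7

Need to visit all 7 open cells exactly once, starting at 9 and ending at 7.
Route from 9: up 2 to 3, left 1 to 2, down 2 to 8, left 1 to 7 — 6 moves in all.
Check: all 7 open cells covered.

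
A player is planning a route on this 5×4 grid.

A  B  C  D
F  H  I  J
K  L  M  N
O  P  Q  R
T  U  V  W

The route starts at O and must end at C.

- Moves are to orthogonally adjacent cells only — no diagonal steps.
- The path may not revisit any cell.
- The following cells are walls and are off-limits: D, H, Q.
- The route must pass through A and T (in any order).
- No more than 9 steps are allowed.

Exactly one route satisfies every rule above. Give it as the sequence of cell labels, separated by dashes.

The budget equals the shortest possible length, so every move has to be on a shortest route through the required cells.
Route from O: down 1 to T, right 1 to U, up 2 to L, left 1 to K, up 2 to A, right 2 to C — 9 moves in all.
Check: all required cells visited; 9 ≤ 9 moves.

O - T - U - P - L - K - F - A - B - C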